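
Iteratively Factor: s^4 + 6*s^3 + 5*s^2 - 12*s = (s + 4)*(s^3 + 2*s^2 - 3*s) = s*(s + 4)*(s^2 + 2*s - 3) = s*(s + 3)*(s + 4)*(s - 1)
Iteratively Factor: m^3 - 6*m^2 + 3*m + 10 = (m - 2)*(m^2 - 4*m - 5) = (m - 2)*(m + 1)*(m - 5)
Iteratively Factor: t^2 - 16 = (t + 4)*(t - 4)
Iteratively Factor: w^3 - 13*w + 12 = (w + 4)*(w^2 - 4*w + 3) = (w - 1)*(w + 4)*(w - 3)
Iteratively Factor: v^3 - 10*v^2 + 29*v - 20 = (v - 4)*(v^2 - 6*v + 5) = (v - 4)*(v - 1)*(v - 5)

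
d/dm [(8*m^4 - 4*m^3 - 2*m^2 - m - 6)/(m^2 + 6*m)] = (16*m^5 + 140*m^4 - 48*m^3 - 11*m^2 + 12*m + 36)/(m^2*(m^2 + 12*m + 36))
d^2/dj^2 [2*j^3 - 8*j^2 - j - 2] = 12*j - 16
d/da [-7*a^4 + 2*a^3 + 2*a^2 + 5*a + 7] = -28*a^3 + 6*a^2 + 4*a + 5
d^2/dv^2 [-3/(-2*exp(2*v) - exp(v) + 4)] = 3*(2*(4*exp(v) + 1)^2*exp(v) - (8*exp(v) + 1)*(2*exp(2*v) + exp(v) - 4))*exp(v)/(2*exp(2*v) + exp(v) - 4)^3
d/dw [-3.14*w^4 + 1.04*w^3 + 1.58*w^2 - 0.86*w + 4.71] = -12.56*w^3 + 3.12*w^2 + 3.16*w - 0.86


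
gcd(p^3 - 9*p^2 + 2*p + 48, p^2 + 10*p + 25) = 1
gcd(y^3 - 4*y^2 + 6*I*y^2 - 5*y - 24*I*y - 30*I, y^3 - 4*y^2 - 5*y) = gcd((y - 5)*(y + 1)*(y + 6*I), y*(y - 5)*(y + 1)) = y^2 - 4*y - 5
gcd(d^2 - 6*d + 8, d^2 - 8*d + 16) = d - 4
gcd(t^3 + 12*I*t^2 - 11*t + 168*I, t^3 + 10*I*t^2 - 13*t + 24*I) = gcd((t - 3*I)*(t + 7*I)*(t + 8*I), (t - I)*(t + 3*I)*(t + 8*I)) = t + 8*I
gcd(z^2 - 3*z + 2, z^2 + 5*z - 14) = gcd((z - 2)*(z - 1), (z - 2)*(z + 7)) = z - 2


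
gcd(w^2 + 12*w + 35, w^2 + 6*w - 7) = w + 7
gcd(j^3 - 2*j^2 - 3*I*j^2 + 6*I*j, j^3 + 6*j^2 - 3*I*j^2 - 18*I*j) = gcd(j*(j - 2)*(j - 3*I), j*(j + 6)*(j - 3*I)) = j^2 - 3*I*j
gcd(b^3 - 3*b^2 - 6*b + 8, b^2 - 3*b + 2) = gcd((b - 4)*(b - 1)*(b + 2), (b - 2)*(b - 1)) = b - 1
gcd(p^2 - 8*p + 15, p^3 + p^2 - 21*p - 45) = p - 5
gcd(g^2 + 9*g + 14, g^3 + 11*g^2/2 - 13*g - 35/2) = g + 7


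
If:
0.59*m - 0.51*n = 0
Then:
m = 0.864406779661017*n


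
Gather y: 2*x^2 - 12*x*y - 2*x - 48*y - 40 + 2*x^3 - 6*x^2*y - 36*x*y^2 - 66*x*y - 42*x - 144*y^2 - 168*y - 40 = 2*x^3 + 2*x^2 - 44*x + y^2*(-36*x - 144) + y*(-6*x^2 - 78*x - 216) - 80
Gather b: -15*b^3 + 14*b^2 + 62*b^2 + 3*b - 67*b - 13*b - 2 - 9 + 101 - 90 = -15*b^3 + 76*b^2 - 77*b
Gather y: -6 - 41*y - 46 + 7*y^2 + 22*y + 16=7*y^2 - 19*y - 36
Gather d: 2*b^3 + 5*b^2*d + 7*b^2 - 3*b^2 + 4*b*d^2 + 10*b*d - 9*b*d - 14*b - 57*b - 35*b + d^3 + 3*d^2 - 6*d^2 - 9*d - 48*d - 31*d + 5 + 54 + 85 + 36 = 2*b^3 + 4*b^2 - 106*b + d^3 + d^2*(4*b - 3) + d*(5*b^2 + b - 88) + 180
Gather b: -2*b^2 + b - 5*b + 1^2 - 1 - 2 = -2*b^2 - 4*b - 2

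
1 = 1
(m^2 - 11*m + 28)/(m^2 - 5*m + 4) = (m - 7)/(m - 1)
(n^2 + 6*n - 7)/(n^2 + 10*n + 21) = (n - 1)/(n + 3)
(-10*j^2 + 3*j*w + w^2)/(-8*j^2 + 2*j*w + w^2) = (5*j + w)/(4*j + w)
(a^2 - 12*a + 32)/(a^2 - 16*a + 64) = (a - 4)/(a - 8)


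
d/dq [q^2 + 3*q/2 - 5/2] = 2*q + 3/2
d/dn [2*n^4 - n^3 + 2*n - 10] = 8*n^3 - 3*n^2 + 2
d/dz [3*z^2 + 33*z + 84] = 6*z + 33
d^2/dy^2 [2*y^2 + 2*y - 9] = 4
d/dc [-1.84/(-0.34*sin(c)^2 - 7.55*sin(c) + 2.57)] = -(1.2512*sin(c) + 13.892)*cos(c)/(0.34*sin(c)^2 + 7.55*sin(c) - 2.57)^2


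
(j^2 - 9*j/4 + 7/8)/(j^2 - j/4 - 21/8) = (2*j - 1)/(2*j + 3)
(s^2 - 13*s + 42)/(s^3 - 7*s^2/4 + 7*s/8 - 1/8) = 8*(s^2 - 13*s + 42)/(8*s^3 - 14*s^2 + 7*s - 1)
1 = 1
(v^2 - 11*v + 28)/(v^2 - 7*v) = (v - 4)/v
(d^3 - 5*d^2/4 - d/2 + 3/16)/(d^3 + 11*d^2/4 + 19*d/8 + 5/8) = (8*d^2 - 14*d + 3)/(2*(4*d^2 + 9*d + 5))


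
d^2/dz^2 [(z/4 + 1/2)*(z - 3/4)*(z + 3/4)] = 3*z/2 + 1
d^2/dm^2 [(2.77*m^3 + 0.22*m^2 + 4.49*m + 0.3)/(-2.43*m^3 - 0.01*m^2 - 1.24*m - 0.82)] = (-2.46353400000001*m^6 - 108.998622*m^5 + 48.299166*m^4 + 24.610786*m^3 + 85.048956*m^2 - 7.39002*m + 7.917368)/(14.348907*m^9 + 0.177147*m^8 + 21.966957*m^7 + 14.706847*m^6 + 11.329032*m^5 + 14.871318*m^4 + 6.869428*m^3 + 3.802668*m^2 + 2.501328*m + 0.551368)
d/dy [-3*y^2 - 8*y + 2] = -6*y - 8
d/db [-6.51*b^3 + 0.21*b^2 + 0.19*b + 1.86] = -19.53*b^2 + 0.42*b + 0.19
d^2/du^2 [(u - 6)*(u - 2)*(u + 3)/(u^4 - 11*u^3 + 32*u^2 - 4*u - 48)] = 2*(u^3 + 9*u^2 - 15*u + 27)/(u^6 - 9*u^5 + 15*u^4 + 45*u^3 - 60*u^2 - 144*u - 64)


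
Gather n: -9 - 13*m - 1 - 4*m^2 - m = -4*m^2 - 14*m - 10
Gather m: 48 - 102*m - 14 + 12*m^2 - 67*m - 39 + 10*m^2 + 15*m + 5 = 22*m^2 - 154*m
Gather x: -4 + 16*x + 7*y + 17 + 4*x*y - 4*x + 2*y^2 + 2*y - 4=x*(4*y + 12) + 2*y^2 + 9*y + 9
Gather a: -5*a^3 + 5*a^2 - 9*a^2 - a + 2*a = -5*a^3 - 4*a^2 + a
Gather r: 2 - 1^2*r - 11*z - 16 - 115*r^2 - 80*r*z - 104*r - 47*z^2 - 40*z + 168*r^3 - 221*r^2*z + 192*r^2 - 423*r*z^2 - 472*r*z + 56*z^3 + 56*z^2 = 168*r^3 + r^2*(77 - 221*z) + r*(-423*z^2 - 552*z - 105) + 56*z^3 + 9*z^2 - 51*z - 14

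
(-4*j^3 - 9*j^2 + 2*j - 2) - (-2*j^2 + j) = -4*j^3 - 7*j^2 + j - 2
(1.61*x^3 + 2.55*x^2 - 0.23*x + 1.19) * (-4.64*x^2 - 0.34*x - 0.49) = -7.4704*x^5 - 12.3794*x^4 - 0.5887*x^3 - 6.6929*x^2 - 0.2919*x - 0.5831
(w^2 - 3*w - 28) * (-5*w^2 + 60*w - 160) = -5*w^4 + 75*w^3 - 200*w^2 - 1200*w + 4480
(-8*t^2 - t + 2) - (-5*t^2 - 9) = -3*t^2 - t + 11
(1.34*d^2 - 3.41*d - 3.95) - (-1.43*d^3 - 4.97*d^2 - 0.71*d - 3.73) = 1.43*d^3 + 6.31*d^2 - 2.7*d - 0.22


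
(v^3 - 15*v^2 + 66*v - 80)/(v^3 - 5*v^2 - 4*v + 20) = (v - 8)/(v + 2)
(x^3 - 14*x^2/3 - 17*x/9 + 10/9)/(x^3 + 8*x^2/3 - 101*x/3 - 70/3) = (x - 1/3)/(x + 7)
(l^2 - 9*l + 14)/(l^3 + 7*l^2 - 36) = (l - 7)/(l^2 + 9*l + 18)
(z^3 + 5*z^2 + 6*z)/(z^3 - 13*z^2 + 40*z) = (z^2 + 5*z + 6)/(z^2 - 13*z + 40)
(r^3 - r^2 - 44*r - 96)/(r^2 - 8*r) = r + 7 + 12/r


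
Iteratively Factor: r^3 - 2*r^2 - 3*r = (r + 1)*(r^2 - 3*r) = r*(r + 1)*(r - 3)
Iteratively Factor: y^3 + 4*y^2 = (y + 4)*(y^2) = y*(y + 4)*(y)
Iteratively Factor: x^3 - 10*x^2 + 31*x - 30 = (x - 3)*(x^2 - 7*x + 10) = (x - 3)*(x - 2)*(x - 5)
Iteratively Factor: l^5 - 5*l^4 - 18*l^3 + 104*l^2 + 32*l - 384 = (l - 3)*(l^4 - 2*l^3 - 24*l^2 + 32*l + 128) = (l - 3)*(l + 4)*(l^3 - 6*l^2 + 32) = (l - 3)*(l + 2)*(l + 4)*(l^2 - 8*l + 16) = (l - 4)*(l - 3)*(l + 2)*(l + 4)*(l - 4)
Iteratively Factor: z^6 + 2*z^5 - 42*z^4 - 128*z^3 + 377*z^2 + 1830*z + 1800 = (z - 5)*(z^5 + 7*z^4 - 7*z^3 - 163*z^2 - 438*z - 360) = (z - 5)*(z + 2)*(z^4 + 5*z^3 - 17*z^2 - 129*z - 180) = (z - 5)*(z + 2)*(z + 3)*(z^3 + 2*z^2 - 23*z - 60) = (z - 5)*(z + 2)*(z + 3)*(z + 4)*(z^2 - 2*z - 15) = (z - 5)^2*(z + 2)*(z + 3)*(z + 4)*(z + 3)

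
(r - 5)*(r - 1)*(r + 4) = r^3 - 2*r^2 - 19*r + 20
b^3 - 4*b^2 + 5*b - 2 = (b - 2)*(b - 1)^2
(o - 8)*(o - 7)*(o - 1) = o^3 - 16*o^2 + 71*o - 56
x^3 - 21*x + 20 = (x - 4)*(x - 1)*(x + 5)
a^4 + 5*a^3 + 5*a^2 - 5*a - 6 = (a - 1)*(a + 1)*(a + 2)*(a + 3)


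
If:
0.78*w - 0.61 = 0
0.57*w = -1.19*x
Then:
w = 0.78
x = -0.37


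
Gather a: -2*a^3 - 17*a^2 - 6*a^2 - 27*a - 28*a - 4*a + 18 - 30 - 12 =-2*a^3 - 23*a^2 - 59*a - 24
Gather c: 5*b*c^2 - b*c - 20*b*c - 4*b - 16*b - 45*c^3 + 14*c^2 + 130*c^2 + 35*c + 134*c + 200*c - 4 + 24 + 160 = -20*b - 45*c^3 + c^2*(5*b + 144) + c*(369 - 21*b) + 180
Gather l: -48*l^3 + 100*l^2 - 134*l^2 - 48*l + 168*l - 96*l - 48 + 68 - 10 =-48*l^3 - 34*l^2 + 24*l + 10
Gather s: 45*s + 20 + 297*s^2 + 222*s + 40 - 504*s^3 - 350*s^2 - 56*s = -504*s^3 - 53*s^2 + 211*s + 60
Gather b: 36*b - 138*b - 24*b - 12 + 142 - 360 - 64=-126*b - 294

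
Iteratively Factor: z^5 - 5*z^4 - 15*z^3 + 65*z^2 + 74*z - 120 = (z - 4)*(z^4 - z^3 - 19*z^2 - 11*z + 30) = (z - 5)*(z - 4)*(z^3 + 4*z^2 + z - 6) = (z - 5)*(z - 4)*(z + 2)*(z^2 + 2*z - 3) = (z - 5)*(z - 4)*(z + 2)*(z + 3)*(z - 1)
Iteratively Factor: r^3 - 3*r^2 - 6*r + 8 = (r - 1)*(r^2 - 2*r - 8) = (r - 1)*(r + 2)*(r - 4)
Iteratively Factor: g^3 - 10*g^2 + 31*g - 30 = (g - 2)*(g^2 - 8*g + 15) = (g - 3)*(g - 2)*(g - 5)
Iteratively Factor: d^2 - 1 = (d - 1)*(d + 1)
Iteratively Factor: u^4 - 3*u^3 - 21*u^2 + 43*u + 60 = (u + 1)*(u^3 - 4*u^2 - 17*u + 60) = (u - 3)*(u + 1)*(u^2 - u - 20) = (u - 5)*(u - 3)*(u + 1)*(u + 4)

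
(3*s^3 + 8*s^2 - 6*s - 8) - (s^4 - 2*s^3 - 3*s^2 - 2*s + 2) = -s^4 + 5*s^3 + 11*s^2 - 4*s - 10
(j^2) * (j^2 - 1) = j^4 - j^2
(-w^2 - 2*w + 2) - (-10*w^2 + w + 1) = 9*w^2 - 3*w + 1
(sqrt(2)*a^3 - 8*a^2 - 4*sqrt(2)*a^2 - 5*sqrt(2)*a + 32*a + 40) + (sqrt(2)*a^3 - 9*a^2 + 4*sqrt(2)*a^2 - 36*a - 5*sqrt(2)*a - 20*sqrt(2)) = 2*sqrt(2)*a^3 - 17*a^2 - 10*sqrt(2)*a - 4*a - 20*sqrt(2) + 40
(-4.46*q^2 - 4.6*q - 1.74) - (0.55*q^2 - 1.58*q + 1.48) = -5.01*q^2 - 3.02*q - 3.22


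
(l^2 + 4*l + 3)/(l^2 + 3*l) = (l + 1)/l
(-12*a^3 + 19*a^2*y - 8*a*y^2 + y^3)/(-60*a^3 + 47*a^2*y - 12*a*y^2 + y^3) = (-a + y)/(-5*a + y)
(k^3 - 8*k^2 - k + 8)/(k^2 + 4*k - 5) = (k^2 - 7*k - 8)/(k + 5)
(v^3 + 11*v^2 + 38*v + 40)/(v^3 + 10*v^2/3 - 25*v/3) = 3*(v^2 + 6*v + 8)/(v*(3*v - 5))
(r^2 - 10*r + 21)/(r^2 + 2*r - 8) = (r^2 - 10*r + 21)/(r^2 + 2*r - 8)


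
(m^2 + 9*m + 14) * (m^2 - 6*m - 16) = m^4 + 3*m^3 - 56*m^2 - 228*m - 224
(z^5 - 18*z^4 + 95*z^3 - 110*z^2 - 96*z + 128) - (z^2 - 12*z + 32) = z^5 - 18*z^4 + 95*z^3 - 111*z^2 - 84*z + 96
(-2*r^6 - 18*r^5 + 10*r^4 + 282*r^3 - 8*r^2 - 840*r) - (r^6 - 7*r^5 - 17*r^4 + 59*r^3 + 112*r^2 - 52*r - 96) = -3*r^6 - 11*r^5 + 27*r^4 + 223*r^3 - 120*r^2 - 788*r + 96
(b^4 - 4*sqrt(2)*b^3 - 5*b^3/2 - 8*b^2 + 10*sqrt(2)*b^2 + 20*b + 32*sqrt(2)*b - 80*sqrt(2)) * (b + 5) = b^5 - 4*sqrt(2)*b^4 + 5*b^4/2 - 41*b^3/2 - 10*sqrt(2)*b^3 - 20*b^2 + 82*sqrt(2)*b^2 + 100*b + 80*sqrt(2)*b - 400*sqrt(2)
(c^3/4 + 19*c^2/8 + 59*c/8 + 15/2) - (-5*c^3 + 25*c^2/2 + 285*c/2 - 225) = 21*c^3/4 - 81*c^2/8 - 1081*c/8 + 465/2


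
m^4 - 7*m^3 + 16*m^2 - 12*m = m*(m - 3)*(m - 2)^2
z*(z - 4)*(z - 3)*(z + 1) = z^4 - 6*z^3 + 5*z^2 + 12*z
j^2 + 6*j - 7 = (j - 1)*(j + 7)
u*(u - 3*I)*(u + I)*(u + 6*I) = u^4 + 4*I*u^3 + 15*u^2 + 18*I*u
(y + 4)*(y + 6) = y^2 + 10*y + 24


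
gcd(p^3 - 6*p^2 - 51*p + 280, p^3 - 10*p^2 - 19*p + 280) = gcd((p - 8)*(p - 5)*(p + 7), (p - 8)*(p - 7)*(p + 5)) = p - 8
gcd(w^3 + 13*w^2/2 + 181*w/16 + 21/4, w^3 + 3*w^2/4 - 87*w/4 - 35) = w^2 + 23*w/4 + 7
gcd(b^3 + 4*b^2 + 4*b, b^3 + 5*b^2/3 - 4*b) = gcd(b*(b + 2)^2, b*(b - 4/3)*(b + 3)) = b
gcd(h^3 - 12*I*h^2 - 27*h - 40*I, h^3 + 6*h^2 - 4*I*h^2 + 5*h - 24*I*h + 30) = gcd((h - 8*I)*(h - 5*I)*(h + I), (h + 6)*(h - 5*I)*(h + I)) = h^2 - 4*I*h + 5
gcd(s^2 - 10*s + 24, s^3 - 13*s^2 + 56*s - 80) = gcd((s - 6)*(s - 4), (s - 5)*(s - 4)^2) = s - 4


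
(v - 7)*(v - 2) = v^2 - 9*v + 14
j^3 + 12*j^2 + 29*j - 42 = (j - 1)*(j + 6)*(j + 7)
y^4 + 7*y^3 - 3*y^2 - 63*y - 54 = (y - 3)*(y + 1)*(y + 3)*(y + 6)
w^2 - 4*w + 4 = (w - 2)^2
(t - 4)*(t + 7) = t^2 + 3*t - 28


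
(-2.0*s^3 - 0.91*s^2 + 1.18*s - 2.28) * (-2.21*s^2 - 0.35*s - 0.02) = 4.42*s^5 + 2.7111*s^4 - 2.2493*s^3 + 4.644*s^2 + 0.7744*s + 0.0456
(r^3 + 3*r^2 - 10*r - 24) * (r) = r^4 + 3*r^3 - 10*r^2 - 24*r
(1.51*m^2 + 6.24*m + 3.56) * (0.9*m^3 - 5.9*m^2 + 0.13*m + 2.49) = 1.359*m^5 - 3.293*m^4 - 33.4157*m^3 - 16.4329*m^2 + 16.0004*m + 8.8644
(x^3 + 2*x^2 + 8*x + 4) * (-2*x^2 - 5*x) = -2*x^5 - 9*x^4 - 26*x^3 - 48*x^2 - 20*x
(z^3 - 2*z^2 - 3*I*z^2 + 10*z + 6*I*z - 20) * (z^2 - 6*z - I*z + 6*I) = z^5 - 8*z^4 - 4*I*z^4 + 19*z^3 + 32*I*z^3 - 56*z^2 - 58*I*z^2 + 84*z + 80*I*z - 120*I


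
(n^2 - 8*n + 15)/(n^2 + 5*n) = (n^2 - 8*n + 15)/(n*(n + 5))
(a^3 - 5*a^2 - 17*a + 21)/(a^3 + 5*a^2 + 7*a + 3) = (a^2 - 8*a + 7)/(a^2 + 2*a + 1)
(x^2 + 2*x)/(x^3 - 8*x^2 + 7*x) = (x + 2)/(x^2 - 8*x + 7)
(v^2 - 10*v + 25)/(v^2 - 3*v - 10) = (v - 5)/(v + 2)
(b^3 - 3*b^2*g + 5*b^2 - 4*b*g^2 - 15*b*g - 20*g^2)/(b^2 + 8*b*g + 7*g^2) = (b^2 - 4*b*g + 5*b - 20*g)/(b + 7*g)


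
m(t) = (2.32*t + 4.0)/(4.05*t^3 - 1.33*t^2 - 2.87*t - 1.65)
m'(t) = (2.32*t + 4.0)*(-12.15*t^2 + 2.66*t + 2.87)/(4.05*t^3 - 1.33*t^2 - 2.87*t - 1.65)^2 + 2.32/(4.05*t^3 - 1.33*t^2 - 2.87*t - 1.65)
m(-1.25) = -0.14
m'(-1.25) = -0.62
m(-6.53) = 0.01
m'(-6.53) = 0.00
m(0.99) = -3.38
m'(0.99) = -12.84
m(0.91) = -2.64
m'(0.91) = -6.46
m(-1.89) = 0.01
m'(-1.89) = -0.06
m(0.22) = -1.96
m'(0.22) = 1.43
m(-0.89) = -0.64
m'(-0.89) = -2.73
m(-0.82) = -0.87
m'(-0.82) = -3.63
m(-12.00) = 0.00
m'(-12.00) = 0.00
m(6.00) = 0.02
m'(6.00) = -0.01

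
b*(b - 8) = b^2 - 8*b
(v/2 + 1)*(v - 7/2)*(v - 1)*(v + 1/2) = v^4/2 - v^3 - 27*v^2/8 + 17*v/8 + 7/4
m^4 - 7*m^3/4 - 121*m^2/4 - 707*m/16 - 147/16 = (m - 7)*(m + 1/4)*(m + 3/2)*(m + 7/2)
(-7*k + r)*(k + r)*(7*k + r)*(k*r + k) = -49*k^4*r - 49*k^4 - 49*k^3*r^2 - 49*k^3*r + k^2*r^3 + k^2*r^2 + k*r^4 + k*r^3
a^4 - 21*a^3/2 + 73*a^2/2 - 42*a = a*(a - 4)*(a - 7/2)*(a - 3)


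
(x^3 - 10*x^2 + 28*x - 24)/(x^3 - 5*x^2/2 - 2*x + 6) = 2*(x - 6)/(2*x + 3)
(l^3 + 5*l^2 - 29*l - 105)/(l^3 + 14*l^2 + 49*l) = (l^2 - 2*l - 15)/(l*(l + 7))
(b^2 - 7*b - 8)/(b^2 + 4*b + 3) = (b - 8)/(b + 3)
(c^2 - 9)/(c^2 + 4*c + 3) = (c - 3)/(c + 1)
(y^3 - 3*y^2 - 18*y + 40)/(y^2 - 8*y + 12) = (y^2 - y - 20)/(y - 6)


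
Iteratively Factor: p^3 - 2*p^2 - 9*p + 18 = (p - 2)*(p^2 - 9) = (p - 3)*(p - 2)*(p + 3)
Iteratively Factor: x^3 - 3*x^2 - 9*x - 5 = (x + 1)*(x^2 - 4*x - 5) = (x + 1)^2*(x - 5)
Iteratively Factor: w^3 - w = (w + 1)*(w^2 - w) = w*(w + 1)*(w - 1)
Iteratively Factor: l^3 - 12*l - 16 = (l - 4)*(l^2 + 4*l + 4) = (l - 4)*(l + 2)*(l + 2)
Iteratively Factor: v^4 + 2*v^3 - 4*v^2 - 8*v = (v - 2)*(v^3 + 4*v^2 + 4*v) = (v - 2)*(v + 2)*(v^2 + 2*v) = (v - 2)*(v + 2)^2*(v)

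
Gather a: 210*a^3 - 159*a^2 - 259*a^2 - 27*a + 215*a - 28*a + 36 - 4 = 210*a^3 - 418*a^2 + 160*a + 32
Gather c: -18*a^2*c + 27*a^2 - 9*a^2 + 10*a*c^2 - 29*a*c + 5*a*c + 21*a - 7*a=18*a^2 + 10*a*c^2 + 14*a + c*(-18*a^2 - 24*a)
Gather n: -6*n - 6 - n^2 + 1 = -n^2 - 6*n - 5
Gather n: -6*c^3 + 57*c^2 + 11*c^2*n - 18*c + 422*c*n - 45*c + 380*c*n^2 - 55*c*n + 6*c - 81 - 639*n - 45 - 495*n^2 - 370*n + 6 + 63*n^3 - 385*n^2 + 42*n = -6*c^3 + 57*c^2 - 57*c + 63*n^3 + n^2*(380*c - 880) + n*(11*c^2 + 367*c - 967) - 120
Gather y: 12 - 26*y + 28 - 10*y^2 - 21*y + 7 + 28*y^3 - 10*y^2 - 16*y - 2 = 28*y^3 - 20*y^2 - 63*y + 45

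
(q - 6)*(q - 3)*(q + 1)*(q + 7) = q^4 - q^3 - 47*q^2 + 81*q + 126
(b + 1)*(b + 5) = b^2 + 6*b + 5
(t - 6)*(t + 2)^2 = t^3 - 2*t^2 - 20*t - 24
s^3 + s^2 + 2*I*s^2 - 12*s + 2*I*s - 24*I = (s - 3)*(s + 4)*(s + 2*I)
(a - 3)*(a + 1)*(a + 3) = a^3 + a^2 - 9*a - 9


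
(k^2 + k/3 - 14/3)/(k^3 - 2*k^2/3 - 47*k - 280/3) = (k - 2)/(k^2 - 3*k - 40)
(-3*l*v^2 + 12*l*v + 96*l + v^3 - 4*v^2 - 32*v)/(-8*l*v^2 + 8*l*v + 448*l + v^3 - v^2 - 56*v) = (-3*l*v - 12*l + v^2 + 4*v)/(-8*l*v - 56*l + v^2 + 7*v)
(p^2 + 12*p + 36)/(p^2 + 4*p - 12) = (p + 6)/(p - 2)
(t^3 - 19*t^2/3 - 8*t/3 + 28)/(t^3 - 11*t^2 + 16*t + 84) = (t - 7/3)/(t - 7)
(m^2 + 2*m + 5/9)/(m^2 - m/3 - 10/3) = (m + 1/3)/(m - 2)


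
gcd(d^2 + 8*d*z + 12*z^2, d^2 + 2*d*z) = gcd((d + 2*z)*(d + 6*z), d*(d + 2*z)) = d + 2*z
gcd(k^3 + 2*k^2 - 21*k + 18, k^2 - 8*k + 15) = k - 3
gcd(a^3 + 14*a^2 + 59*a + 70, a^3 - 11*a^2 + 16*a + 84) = a + 2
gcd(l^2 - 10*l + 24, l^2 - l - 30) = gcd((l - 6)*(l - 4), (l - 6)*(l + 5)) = l - 6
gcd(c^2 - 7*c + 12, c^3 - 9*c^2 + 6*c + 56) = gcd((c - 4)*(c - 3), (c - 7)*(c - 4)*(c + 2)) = c - 4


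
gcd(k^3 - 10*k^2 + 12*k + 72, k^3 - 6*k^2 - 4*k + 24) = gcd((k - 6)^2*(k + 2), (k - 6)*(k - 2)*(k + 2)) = k^2 - 4*k - 12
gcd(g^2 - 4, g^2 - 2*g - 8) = g + 2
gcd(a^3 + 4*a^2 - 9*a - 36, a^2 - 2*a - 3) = a - 3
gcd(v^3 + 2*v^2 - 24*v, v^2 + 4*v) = v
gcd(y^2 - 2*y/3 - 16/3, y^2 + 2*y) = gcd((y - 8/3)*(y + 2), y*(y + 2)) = y + 2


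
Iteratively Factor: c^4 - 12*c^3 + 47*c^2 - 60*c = (c)*(c^3 - 12*c^2 + 47*c - 60) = c*(c - 5)*(c^2 - 7*c + 12) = c*(c - 5)*(c - 4)*(c - 3)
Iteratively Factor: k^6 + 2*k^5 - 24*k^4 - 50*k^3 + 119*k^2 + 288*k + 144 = (k + 3)*(k^5 - k^4 - 21*k^3 + 13*k^2 + 80*k + 48) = (k - 3)*(k + 3)*(k^4 + 2*k^3 - 15*k^2 - 32*k - 16) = (k - 3)*(k + 1)*(k + 3)*(k^3 + k^2 - 16*k - 16) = (k - 4)*(k - 3)*(k + 1)*(k + 3)*(k^2 + 5*k + 4) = (k - 4)*(k - 3)*(k + 1)^2*(k + 3)*(k + 4)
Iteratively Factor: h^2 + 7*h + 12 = (h + 3)*(h + 4)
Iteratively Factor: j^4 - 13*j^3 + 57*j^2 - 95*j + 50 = (j - 5)*(j^3 - 8*j^2 + 17*j - 10) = (j - 5)^2*(j^2 - 3*j + 2) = (j - 5)^2*(j - 2)*(j - 1)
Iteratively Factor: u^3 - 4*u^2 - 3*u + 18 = (u - 3)*(u^2 - u - 6) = (u - 3)^2*(u + 2)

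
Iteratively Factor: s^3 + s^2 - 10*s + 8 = (s + 4)*(s^2 - 3*s + 2) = (s - 2)*(s + 4)*(s - 1)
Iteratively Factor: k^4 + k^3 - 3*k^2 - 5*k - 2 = (k - 2)*(k^3 + 3*k^2 + 3*k + 1) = (k - 2)*(k + 1)*(k^2 + 2*k + 1) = (k - 2)*(k + 1)^2*(k + 1)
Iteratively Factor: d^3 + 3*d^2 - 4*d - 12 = (d + 2)*(d^2 + d - 6) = (d - 2)*(d + 2)*(d + 3)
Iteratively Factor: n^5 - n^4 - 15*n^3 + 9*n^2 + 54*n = (n + 3)*(n^4 - 4*n^3 - 3*n^2 + 18*n) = (n - 3)*(n + 3)*(n^3 - n^2 - 6*n) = (n - 3)*(n + 2)*(n + 3)*(n^2 - 3*n) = n*(n - 3)*(n + 2)*(n + 3)*(n - 3)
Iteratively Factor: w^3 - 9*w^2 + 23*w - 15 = (w - 1)*(w^2 - 8*w + 15) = (w - 5)*(w - 1)*(w - 3)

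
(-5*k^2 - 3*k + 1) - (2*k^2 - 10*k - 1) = -7*k^2 + 7*k + 2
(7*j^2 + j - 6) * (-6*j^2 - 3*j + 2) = -42*j^4 - 27*j^3 + 47*j^2 + 20*j - 12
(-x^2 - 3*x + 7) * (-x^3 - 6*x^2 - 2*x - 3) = x^5 + 9*x^4 + 13*x^3 - 33*x^2 - 5*x - 21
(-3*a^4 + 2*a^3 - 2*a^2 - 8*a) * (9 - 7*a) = 21*a^5 - 41*a^4 + 32*a^3 + 38*a^2 - 72*a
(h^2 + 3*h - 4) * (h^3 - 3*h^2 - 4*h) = h^5 - 17*h^3 + 16*h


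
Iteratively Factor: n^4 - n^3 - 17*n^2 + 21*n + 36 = (n + 4)*(n^3 - 5*n^2 + 3*n + 9) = (n + 1)*(n + 4)*(n^2 - 6*n + 9) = (n - 3)*(n + 1)*(n + 4)*(n - 3)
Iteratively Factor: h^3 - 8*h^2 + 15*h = (h - 3)*(h^2 - 5*h) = h*(h - 3)*(h - 5)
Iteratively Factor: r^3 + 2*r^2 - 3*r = (r)*(r^2 + 2*r - 3) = r*(r + 3)*(r - 1)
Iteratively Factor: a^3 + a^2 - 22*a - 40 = (a - 5)*(a^2 + 6*a + 8) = (a - 5)*(a + 2)*(a + 4)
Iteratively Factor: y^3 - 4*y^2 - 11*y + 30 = (y - 5)*(y^2 + y - 6) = (y - 5)*(y + 3)*(y - 2)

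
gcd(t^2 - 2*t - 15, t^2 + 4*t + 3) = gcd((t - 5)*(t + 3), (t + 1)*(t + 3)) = t + 3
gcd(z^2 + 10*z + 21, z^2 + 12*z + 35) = z + 7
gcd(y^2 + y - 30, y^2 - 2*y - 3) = 1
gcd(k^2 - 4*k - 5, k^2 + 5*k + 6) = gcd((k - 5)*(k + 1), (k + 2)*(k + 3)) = 1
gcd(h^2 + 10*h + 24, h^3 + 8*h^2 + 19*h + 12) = h + 4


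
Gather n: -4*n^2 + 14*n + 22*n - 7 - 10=-4*n^2 + 36*n - 17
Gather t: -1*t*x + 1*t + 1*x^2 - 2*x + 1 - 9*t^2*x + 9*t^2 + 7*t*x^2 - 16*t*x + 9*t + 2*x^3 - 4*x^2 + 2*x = t^2*(9 - 9*x) + t*(7*x^2 - 17*x + 10) + 2*x^3 - 3*x^2 + 1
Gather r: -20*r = -20*r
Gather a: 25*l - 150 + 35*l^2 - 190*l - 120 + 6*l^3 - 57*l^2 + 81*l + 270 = 6*l^3 - 22*l^2 - 84*l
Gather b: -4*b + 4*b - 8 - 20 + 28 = 0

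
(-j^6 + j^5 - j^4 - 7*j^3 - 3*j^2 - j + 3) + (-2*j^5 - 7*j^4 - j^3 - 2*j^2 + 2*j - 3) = -j^6 - j^5 - 8*j^4 - 8*j^3 - 5*j^2 + j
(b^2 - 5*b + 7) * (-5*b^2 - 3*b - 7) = -5*b^4 + 22*b^3 - 27*b^2 + 14*b - 49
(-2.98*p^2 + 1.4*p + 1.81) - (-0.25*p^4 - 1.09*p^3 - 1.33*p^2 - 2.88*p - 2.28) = 0.25*p^4 + 1.09*p^3 - 1.65*p^2 + 4.28*p + 4.09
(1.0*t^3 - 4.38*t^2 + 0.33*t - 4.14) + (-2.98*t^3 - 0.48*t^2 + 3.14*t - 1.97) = -1.98*t^3 - 4.86*t^2 + 3.47*t - 6.11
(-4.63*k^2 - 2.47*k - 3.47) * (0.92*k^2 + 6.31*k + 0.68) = -4.2596*k^4 - 31.4877*k^3 - 21.9265*k^2 - 23.5753*k - 2.3596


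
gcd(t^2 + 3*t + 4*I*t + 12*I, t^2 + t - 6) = t + 3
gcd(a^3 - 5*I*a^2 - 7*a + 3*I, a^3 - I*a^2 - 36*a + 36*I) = a - I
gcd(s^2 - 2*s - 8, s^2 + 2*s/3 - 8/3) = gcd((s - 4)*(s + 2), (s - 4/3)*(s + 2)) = s + 2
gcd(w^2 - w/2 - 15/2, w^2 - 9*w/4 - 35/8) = 1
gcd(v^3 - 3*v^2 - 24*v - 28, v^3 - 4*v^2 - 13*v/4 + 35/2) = v + 2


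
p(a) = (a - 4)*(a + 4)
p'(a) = 2*a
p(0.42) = -15.82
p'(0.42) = 0.84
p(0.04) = -16.00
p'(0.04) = 0.08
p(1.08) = -14.83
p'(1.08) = 2.16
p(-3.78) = -1.71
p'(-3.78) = -7.56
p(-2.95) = -7.30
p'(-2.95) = -5.90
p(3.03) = -6.82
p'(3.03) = 6.06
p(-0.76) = -15.42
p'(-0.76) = -1.52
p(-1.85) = -12.58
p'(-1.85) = -3.70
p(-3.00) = -7.00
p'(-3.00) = -6.00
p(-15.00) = 209.00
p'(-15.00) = -30.00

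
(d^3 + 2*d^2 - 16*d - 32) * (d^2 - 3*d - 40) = d^5 - d^4 - 62*d^3 - 64*d^2 + 736*d + 1280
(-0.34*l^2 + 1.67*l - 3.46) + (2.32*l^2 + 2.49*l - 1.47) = 1.98*l^2 + 4.16*l - 4.93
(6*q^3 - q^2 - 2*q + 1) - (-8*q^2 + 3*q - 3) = 6*q^3 + 7*q^2 - 5*q + 4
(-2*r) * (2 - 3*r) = 6*r^2 - 4*r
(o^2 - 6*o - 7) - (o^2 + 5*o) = -11*o - 7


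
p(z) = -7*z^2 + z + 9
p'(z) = 1 - 14*z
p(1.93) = -15.14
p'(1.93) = -26.02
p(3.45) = -70.87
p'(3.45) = -47.30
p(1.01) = 2.87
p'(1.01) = -13.14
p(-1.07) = -0.08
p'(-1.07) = 15.98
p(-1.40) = -6.12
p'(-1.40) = 20.60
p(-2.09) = -23.67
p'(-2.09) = 30.26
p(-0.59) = 5.97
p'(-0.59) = 9.26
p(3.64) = -80.11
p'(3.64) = -49.96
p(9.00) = -549.00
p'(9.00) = -125.00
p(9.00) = -549.00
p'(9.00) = -125.00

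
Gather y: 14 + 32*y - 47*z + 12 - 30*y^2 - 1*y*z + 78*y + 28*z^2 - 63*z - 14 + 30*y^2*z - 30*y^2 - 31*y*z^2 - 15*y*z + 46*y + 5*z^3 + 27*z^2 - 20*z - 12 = y^2*(30*z - 60) + y*(-31*z^2 - 16*z + 156) + 5*z^3 + 55*z^2 - 130*z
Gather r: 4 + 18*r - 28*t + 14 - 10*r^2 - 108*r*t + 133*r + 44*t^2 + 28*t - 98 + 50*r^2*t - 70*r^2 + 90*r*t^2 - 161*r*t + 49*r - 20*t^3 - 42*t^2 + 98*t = r^2*(50*t - 80) + r*(90*t^2 - 269*t + 200) - 20*t^3 + 2*t^2 + 98*t - 80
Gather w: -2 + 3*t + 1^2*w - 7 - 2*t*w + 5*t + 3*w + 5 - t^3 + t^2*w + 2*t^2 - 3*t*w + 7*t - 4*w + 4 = -t^3 + 2*t^2 + 15*t + w*(t^2 - 5*t)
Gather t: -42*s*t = -42*s*t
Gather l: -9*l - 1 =-9*l - 1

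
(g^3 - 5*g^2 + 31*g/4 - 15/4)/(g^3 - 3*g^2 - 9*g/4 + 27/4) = (2*g^2 - 7*g + 5)/(2*g^2 - 3*g - 9)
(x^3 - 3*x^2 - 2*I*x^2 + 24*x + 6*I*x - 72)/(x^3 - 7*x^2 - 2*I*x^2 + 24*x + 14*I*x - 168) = (x - 3)/(x - 7)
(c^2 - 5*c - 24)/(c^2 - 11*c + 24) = (c + 3)/(c - 3)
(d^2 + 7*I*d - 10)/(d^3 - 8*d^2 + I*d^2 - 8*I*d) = (d^2 + 7*I*d - 10)/(d*(d^2 + d*(-8 + I) - 8*I))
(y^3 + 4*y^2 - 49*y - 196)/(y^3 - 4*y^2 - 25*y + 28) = (y + 7)/(y - 1)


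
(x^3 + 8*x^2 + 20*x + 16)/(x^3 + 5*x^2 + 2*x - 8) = (x + 2)/(x - 1)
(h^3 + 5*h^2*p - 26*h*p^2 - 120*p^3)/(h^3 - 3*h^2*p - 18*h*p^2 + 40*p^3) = (-h - 6*p)/(-h + 2*p)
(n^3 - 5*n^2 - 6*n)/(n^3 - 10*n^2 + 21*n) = (n^2 - 5*n - 6)/(n^2 - 10*n + 21)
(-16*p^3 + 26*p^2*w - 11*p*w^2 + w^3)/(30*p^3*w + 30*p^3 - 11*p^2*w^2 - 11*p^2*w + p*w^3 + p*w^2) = (-16*p^3 + 26*p^2*w - 11*p*w^2 + w^3)/(p*(30*p^2*w + 30*p^2 - 11*p*w^2 - 11*p*w + w^3 + w^2))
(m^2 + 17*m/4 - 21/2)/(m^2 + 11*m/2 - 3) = (4*m - 7)/(2*(2*m - 1))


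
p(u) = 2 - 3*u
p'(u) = -3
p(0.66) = 0.02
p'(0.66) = -3.00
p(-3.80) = 13.40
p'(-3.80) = -3.00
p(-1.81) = 7.43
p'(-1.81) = -3.00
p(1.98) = -3.94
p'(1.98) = -3.00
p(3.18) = -7.54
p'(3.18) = -3.00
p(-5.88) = 19.64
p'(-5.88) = -3.00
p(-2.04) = 8.12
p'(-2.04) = -3.00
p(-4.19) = 14.57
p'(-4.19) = -3.00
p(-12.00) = 38.00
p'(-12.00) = -3.00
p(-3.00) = 11.00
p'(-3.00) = -3.00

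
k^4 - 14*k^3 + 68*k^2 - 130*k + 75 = (k - 5)^2*(k - 3)*(k - 1)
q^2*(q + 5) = q^3 + 5*q^2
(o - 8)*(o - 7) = o^2 - 15*o + 56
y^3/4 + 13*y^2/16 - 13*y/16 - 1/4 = (y/4 + 1)*(y - 1)*(y + 1/4)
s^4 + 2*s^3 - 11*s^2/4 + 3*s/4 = s*(s - 1/2)^2*(s + 3)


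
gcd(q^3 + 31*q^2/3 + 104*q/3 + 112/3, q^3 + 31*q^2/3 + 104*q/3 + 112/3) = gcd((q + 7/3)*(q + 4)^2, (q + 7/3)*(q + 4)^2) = q^3 + 31*q^2/3 + 104*q/3 + 112/3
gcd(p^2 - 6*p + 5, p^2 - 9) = 1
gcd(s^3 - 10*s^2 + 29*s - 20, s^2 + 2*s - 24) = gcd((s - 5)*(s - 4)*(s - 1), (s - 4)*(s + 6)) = s - 4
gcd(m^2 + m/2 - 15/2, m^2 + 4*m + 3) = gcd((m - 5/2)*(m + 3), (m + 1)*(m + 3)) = m + 3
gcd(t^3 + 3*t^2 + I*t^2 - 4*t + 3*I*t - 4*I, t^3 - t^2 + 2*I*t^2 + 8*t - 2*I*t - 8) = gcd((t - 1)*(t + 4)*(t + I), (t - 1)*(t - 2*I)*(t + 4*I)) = t - 1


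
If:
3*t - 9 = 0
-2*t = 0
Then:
No Solution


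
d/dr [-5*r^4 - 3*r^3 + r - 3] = -20*r^3 - 9*r^2 + 1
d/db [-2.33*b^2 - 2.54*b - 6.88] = -4.66*b - 2.54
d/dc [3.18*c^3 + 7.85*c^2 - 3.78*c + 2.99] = 9.54*c^2 + 15.7*c - 3.78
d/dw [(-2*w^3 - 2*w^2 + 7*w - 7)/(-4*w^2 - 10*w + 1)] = (8*w^4 + 40*w^3 + 42*w^2 - 60*w - 63)/(16*w^4 + 80*w^3 + 92*w^2 - 20*w + 1)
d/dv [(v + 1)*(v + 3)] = 2*v + 4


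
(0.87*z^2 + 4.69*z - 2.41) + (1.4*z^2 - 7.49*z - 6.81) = 2.27*z^2 - 2.8*z - 9.22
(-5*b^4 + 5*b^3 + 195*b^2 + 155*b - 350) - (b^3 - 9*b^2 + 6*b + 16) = -5*b^4 + 4*b^3 + 204*b^2 + 149*b - 366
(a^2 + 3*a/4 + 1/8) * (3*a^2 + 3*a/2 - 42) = 3*a^4 + 15*a^3/4 - 81*a^2/2 - 501*a/16 - 21/4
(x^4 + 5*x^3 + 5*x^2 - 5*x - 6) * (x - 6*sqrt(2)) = x^5 - 6*sqrt(2)*x^4 + 5*x^4 - 30*sqrt(2)*x^3 + 5*x^3 - 30*sqrt(2)*x^2 - 5*x^2 - 6*x + 30*sqrt(2)*x + 36*sqrt(2)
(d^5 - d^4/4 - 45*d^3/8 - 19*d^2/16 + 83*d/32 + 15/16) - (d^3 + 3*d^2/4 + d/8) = d^5 - d^4/4 - 53*d^3/8 - 31*d^2/16 + 79*d/32 + 15/16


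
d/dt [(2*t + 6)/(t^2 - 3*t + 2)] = 2*(-t^2 - 6*t + 11)/(t^4 - 6*t^3 + 13*t^2 - 12*t + 4)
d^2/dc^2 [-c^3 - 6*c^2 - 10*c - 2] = -6*c - 12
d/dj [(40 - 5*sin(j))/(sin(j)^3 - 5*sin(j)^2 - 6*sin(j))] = 5*(2*sin(j)^3 - 29*sin(j)^2 + 80*sin(j) + 48)*cos(j)/((sin(j) - 6)^2*(sin(j) + 1)^2*sin(j)^2)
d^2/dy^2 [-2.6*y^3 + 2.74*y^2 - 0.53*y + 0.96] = 5.48 - 15.6*y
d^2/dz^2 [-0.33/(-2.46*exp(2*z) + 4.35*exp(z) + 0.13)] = ((1.4355 - 3.2472*exp(z))*(-2.46*exp(2*z) + 4.35*exp(z) + 0.13) - 0.33*(4.92*exp(z) - 4.35)*(9.84*exp(z) - 8.7)*exp(z))*exp(z)/(-2.46*exp(2*z) + 4.35*exp(z) + 0.13)^3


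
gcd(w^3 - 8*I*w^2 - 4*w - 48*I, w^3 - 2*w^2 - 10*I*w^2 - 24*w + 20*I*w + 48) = w^2 - 10*I*w - 24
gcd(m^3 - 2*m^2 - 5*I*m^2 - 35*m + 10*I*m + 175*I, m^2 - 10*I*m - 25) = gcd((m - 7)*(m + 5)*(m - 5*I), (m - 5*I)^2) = m - 5*I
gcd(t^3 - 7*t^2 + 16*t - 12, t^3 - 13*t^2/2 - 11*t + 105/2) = 1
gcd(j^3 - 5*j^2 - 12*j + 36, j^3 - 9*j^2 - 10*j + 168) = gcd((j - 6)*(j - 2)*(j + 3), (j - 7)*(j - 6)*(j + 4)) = j - 6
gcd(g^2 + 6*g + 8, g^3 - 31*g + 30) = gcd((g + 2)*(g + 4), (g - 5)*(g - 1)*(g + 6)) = 1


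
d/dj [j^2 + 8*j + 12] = 2*j + 8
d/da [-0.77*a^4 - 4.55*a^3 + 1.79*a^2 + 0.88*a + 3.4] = -3.08*a^3 - 13.65*a^2 + 3.58*a + 0.88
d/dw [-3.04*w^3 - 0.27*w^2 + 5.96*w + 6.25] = -9.12*w^2 - 0.54*w + 5.96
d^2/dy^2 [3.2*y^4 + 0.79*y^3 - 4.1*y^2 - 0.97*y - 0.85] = 38.4*y^2 + 4.74*y - 8.2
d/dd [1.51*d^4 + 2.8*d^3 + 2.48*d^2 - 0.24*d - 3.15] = 6.04*d^3 + 8.4*d^2 + 4.96*d - 0.24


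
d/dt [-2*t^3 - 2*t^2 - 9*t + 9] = -6*t^2 - 4*t - 9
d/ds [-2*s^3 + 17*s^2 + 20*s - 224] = -6*s^2 + 34*s + 20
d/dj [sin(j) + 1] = cos(j)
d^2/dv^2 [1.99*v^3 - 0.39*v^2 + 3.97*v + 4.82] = 11.94*v - 0.78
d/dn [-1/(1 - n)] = -1/(n - 1)^2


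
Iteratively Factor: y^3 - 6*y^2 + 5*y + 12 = (y - 3)*(y^2 - 3*y - 4) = (y - 4)*(y - 3)*(y + 1)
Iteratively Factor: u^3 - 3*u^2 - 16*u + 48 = (u - 4)*(u^2 + u - 12) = (u - 4)*(u + 4)*(u - 3)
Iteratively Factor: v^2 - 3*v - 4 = (v + 1)*(v - 4)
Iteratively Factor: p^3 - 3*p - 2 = (p - 2)*(p^2 + 2*p + 1) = (p - 2)*(p + 1)*(p + 1)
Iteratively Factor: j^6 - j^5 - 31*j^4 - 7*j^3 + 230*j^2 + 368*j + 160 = (j - 5)*(j^5 + 4*j^4 - 11*j^3 - 62*j^2 - 80*j - 32) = (j - 5)*(j + 4)*(j^4 - 11*j^2 - 18*j - 8) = (j - 5)*(j + 1)*(j + 4)*(j^3 - j^2 - 10*j - 8) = (j - 5)*(j + 1)^2*(j + 4)*(j^2 - 2*j - 8) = (j - 5)*(j + 1)^2*(j + 2)*(j + 4)*(j - 4)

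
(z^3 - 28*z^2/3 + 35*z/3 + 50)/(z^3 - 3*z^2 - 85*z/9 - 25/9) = 3*(z - 6)/(3*z + 1)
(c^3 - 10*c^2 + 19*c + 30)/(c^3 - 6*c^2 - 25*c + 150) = (c + 1)/(c + 5)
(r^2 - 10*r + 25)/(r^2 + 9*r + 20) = (r^2 - 10*r + 25)/(r^2 + 9*r + 20)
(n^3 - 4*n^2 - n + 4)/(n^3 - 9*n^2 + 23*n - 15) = (n^2 - 3*n - 4)/(n^2 - 8*n + 15)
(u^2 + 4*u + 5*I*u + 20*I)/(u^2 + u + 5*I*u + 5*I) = (u + 4)/(u + 1)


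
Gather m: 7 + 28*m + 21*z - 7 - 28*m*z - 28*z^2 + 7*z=m*(28 - 28*z) - 28*z^2 + 28*z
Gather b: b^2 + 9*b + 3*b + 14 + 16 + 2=b^2 + 12*b + 32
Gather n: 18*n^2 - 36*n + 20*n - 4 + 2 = 18*n^2 - 16*n - 2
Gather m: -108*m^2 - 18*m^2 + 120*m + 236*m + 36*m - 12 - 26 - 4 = -126*m^2 + 392*m - 42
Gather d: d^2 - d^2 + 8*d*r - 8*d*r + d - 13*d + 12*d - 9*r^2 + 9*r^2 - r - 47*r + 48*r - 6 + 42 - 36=0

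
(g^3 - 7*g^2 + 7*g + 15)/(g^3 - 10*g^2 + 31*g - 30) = (g + 1)/(g - 2)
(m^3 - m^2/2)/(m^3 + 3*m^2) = (m - 1/2)/(m + 3)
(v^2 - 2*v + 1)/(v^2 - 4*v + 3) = (v - 1)/(v - 3)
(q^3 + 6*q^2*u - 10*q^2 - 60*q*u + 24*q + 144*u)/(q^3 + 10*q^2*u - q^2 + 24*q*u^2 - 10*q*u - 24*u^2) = (q^2 - 10*q + 24)/(q^2 + 4*q*u - q - 4*u)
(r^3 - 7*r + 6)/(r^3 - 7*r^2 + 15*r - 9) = (r^2 + r - 6)/(r^2 - 6*r + 9)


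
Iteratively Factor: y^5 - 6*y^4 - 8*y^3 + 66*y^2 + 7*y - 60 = (y - 1)*(y^4 - 5*y^3 - 13*y^2 + 53*y + 60) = (y - 1)*(y + 3)*(y^3 - 8*y^2 + 11*y + 20) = (y - 4)*(y - 1)*(y + 3)*(y^2 - 4*y - 5) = (y - 4)*(y - 1)*(y + 1)*(y + 3)*(y - 5)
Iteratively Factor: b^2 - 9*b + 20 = (b - 5)*(b - 4)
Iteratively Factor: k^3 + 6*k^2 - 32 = (k + 4)*(k^2 + 2*k - 8) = (k + 4)^2*(k - 2)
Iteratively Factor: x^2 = (x)*(x)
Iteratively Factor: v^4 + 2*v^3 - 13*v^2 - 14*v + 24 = (v + 4)*(v^3 - 2*v^2 - 5*v + 6) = (v - 1)*(v + 4)*(v^2 - v - 6) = (v - 1)*(v + 2)*(v + 4)*(v - 3)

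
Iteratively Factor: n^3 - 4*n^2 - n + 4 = (n - 4)*(n^2 - 1) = (n - 4)*(n + 1)*(n - 1)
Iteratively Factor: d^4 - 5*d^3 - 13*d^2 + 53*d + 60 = (d - 4)*(d^3 - d^2 - 17*d - 15) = (d - 4)*(d + 1)*(d^2 - 2*d - 15) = (d - 4)*(d + 1)*(d + 3)*(d - 5)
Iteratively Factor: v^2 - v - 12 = (v - 4)*(v + 3)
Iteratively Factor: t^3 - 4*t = (t - 2)*(t^2 + 2*t) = (t - 2)*(t + 2)*(t)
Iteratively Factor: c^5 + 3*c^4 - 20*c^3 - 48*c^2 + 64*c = (c)*(c^4 + 3*c^3 - 20*c^2 - 48*c + 64) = c*(c - 1)*(c^3 + 4*c^2 - 16*c - 64) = c*(c - 4)*(c - 1)*(c^2 + 8*c + 16) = c*(c - 4)*(c - 1)*(c + 4)*(c + 4)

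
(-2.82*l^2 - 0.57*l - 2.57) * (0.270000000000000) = -0.7614*l^2 - 0.1539*l - 0.6939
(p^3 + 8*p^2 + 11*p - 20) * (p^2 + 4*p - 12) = p^5 + 12*p^4 + 31*p^3 - 72*p^2 - 212*p + 240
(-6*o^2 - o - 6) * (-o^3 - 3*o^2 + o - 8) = 6*o^5 + 19*o^4 + 3*o^3 + 65*o^2 + 2*o + 48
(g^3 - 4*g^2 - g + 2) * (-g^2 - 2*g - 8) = -g^5 + 2*g^4 + g^3 + 32*g^2 + 4*g - 16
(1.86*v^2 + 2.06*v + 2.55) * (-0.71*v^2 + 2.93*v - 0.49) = -1.3206*v^4 + 3.9872*v^3 + 3.3139*v^2 + 6.4621*v - 1.2495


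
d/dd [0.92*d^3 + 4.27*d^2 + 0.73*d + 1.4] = 2.76*d^2 + 8.54*d + 0.73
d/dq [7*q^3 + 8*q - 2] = 21*q^2 + 8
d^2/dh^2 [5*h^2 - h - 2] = 10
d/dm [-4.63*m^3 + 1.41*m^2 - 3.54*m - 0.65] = -13.89*m^2 + 2.82*m - 3.54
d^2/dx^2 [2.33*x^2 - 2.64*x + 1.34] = 4.66000000000000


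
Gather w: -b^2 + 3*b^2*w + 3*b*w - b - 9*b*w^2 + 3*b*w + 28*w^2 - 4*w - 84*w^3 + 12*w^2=-b^2 - b - 84*w^3 + w^2*(40 - 9*b) + w*(3*b^2 + 6*b - 4)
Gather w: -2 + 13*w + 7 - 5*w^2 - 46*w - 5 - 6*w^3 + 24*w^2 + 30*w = -6*w^3 + 19*w^2 - 3*w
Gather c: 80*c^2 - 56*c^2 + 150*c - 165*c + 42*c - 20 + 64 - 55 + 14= 24*c^2 + 27*c + 3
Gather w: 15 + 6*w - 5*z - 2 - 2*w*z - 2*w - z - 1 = w*(4 - 2*z) - 6*z + 12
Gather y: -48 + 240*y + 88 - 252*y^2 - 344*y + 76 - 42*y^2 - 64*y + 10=-294*y^2 - 168*y + 126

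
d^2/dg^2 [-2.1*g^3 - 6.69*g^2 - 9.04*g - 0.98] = -12.6*g - 13.38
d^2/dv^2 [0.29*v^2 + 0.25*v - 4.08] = 0.580000000000000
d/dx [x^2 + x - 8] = 2*x + 1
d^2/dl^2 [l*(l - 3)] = 2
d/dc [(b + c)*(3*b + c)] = 4*b + 2*c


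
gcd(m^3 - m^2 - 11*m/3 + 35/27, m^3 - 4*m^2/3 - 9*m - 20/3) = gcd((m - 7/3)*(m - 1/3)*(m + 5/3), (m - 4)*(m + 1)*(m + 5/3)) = m + 5/3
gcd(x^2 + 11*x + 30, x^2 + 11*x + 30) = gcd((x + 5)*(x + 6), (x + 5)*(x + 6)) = x^2 + 11*x + 30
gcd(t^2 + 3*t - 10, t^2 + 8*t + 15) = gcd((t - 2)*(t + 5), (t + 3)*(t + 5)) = t + 5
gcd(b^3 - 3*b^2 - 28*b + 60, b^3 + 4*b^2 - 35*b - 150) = b^2 - b - 30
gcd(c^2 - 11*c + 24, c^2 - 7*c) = 1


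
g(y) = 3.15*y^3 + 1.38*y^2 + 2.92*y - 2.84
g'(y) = 9.45*y^2 + 2.76*y + 2.92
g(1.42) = 13.11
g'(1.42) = 25.89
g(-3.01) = -85.03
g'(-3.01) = 80.23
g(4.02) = 235.84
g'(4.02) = 166.73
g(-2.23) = -37.42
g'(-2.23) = 43.76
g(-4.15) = -216.33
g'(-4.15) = 154.22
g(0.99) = 4.46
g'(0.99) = 14.91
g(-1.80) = -22.00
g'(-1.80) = 28.57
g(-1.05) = -8.03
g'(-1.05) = 10.44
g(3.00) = 103.39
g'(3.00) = 96.25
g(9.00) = 2431.57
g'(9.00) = 793.21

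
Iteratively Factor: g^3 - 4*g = (g - 2)*(g^2 + 2*g) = (g - 2)*(g + 2)*(g)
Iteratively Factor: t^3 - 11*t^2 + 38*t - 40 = (t - 5)*(t^2 - 6*t + 8) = (t - 5)*(t - 4)*(t - 2)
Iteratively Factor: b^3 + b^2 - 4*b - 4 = (b + 1)*(b^2 - 4) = (b + 1)*(b + 2)*(b - 2)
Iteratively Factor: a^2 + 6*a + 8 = (a + 2)*(a + 4)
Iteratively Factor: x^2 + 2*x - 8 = (x + 4)*(x - 2)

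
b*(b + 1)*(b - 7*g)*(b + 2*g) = b^4 - 5*b^3*g + b^3 - 14*b^2*g^2 - 5*b^2*g - 14*b*g^2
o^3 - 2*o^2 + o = o*(o - 1)^2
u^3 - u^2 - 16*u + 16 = (u - 4)*(u - 1)*(u + 4)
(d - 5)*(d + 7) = d^2 + 2*d - 35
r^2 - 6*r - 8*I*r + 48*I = (r - 6)*(r - 8*I)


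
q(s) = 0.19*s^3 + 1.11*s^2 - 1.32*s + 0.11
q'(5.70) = 29.85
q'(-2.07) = -3.47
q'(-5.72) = 4.63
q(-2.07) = 5.91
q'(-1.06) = -3.03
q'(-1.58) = -3.40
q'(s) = 0.57*s^2 + 2.22*s - 1.32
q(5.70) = 63.84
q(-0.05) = 0.18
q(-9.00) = -36.61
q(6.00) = 73.19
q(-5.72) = 8.42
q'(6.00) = 32.52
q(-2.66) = 7.90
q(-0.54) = 1.12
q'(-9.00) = 24.87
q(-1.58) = 4.22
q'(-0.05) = -1.43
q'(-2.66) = -3.19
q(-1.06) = 2.53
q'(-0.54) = -2.35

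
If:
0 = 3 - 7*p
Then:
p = 3/7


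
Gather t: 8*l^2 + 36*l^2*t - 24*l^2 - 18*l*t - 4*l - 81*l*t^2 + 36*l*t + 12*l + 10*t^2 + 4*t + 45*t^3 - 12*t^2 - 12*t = -16*l^2 + 8*l + 45*t^3 + t^2*(-81*l - 2) + t*(36*l^2 + 18*l - 8)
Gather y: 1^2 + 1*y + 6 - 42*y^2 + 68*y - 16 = -42*y^2 + 69*y - 9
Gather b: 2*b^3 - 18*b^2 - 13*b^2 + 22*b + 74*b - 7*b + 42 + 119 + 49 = 2*b^3 - 31*b^2 + 89*b + 210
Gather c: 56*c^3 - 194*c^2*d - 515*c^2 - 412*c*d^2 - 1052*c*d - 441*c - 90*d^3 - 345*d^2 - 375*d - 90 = 56*c^3 + c^2*(-194*d - 515) + c*(-412*d^2 - 1052*d - 441) - 90*d^3 - 345*d^2 - 375*d - 90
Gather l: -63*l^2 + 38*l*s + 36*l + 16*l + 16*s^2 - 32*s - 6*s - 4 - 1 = -63*l^2 + l*(38*s + 52) + 16*s^2 - 38*s - 5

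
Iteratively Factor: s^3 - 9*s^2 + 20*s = (s - 4)*(s^2 - 5*s) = s*(s - 4)*(s - 5)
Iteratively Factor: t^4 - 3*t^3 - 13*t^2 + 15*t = (t - 1)*(t^3 - 2*t^2 - 15*t) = t*(t - 1)*(t^2 - 2*t - 15) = t*(t - 1)*(t + 3)*(t - 5)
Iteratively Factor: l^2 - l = (l)*(l - 1)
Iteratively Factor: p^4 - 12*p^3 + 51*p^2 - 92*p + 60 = (p - 3)*(p^3 - 9*p^2 + 24*p - 20) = (p - 5)*(p - 3)*(p^2 - 4*p + 4) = (p - 5)*(p - 3)*(p - 2)*(p - 2)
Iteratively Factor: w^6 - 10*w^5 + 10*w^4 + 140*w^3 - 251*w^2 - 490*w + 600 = (w - 4)*(w^5 - 6*w^4 - 14*w^3 + 84*w^2 + 85*w - 150) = (w - 4)*(w - 1)*(w^4 - 5*w^3 - 19*w^2 + 65*w + 150) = (w - 5)*(w - 4)*(w - 1)*(w^3 - 19*w - 30) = (w - 5)*(w - 4)*(w - 1)*(w + 2)*(w^2 - 2*w - 15) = (w - 5)^2*(w - 4)*(w - 1)*(w + 2)*(w + 3)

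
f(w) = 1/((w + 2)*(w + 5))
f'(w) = -1/((w + 2)*(w + 5)^2) - 1/((w + 2)^2*(w + 5)) = (-2*w - 7)/(w^4 + 14*w^3 + 69*w^2 + 140*w + 100)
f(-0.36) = 0.13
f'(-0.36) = -0.11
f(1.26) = 0.05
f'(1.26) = -0.02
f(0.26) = 0.08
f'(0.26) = -0.05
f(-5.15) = 2.12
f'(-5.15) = 14.78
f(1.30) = 0.05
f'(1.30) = -0.02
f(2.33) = 0.03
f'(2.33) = -0.01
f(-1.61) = 0.76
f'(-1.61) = -2.16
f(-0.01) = 0.10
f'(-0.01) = -0.07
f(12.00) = 0.00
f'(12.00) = 0.00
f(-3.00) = -0.50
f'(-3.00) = -0.25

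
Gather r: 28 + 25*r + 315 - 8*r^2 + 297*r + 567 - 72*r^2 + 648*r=-80*r^2 + 970*r + 910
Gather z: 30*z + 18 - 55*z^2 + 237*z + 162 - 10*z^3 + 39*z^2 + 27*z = -10*z^3 - 16*z^2 + 294*z + 180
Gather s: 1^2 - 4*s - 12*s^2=-12*s^2 - 4*s + 1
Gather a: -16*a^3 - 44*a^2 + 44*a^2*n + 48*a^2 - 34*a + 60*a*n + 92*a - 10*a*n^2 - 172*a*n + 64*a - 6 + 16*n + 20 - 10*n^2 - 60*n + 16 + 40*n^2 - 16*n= -16*a^3 + a^2*(44*n + 4) + a*(-10*n^2 - 112*n + 122) + 30*n^2 - 60*n + 30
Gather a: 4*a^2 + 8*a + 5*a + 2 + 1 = 4*a^2 + 13*a + 3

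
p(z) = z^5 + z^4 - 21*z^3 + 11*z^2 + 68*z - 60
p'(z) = 5*z^4 + 4*z^3 - 63*z^2 + 22*z + 68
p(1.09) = 2.94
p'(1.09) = 29.37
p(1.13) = 4.06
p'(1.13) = 26.34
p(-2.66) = 149.09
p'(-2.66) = -261.25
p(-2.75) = 172.84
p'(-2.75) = -266.17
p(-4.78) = 186.47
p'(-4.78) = 696.78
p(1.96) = 1.10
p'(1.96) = -26.99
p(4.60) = 948.88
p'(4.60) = 1464.19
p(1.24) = 6.49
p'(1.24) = 17.86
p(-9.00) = -36960.00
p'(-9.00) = 24656.00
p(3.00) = 0.00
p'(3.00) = 80.00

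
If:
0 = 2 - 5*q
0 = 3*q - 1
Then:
No Solution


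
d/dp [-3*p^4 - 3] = -12*p^3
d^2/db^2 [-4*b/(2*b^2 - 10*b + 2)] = 4*(-b*(2*b - 5)^2 + (3*b - 5)*(b^2 - 5*b + 1))/(b^2 - 5*b + 1)^3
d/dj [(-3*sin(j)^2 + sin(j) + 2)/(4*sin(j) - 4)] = -3*cos(j)/4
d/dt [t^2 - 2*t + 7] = 2*t - 2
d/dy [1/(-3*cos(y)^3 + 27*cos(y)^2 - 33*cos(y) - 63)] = (-3*cos(y)^2 + 18*cos(y) - 11)*sin(y)/(3*(cos(y)^3 - 9*cos(y)^2 + 11*cos(y) + 21)^2)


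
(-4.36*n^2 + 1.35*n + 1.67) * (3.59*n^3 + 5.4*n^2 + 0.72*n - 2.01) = -15.6524*n^5 - 18.6975*n^4 + 10.1461*n^3 + 18.7536*n^2 - 1.5111*n - 3.3567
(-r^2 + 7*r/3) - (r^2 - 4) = -2*r^2 + 7*r/3 + 4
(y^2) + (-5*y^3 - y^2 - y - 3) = -5*y^3 - y - 3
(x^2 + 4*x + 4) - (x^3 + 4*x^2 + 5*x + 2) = -x^3 - 3*x^2 - x + 2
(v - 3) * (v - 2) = v^2 - 5*v + 6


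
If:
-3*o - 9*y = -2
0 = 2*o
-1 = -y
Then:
No Solution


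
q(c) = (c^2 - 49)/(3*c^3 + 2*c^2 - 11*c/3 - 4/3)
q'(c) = 2*c/(3*c^3 + 2*c^2 - 11*c/3 - 4/3) + (c^2 - 49)*(-9*c^2 - 4*c + 11/3)/(3*c^3 + 2*c^2 - 11*c/3 - 4/3)^2 = 3*(-9*c^4 + 1312*c^2 + 580*c - 539)/(81*c^6 + 108*c^5 - 162*c^4 - 204*c^3 + 73*c^2 + 88*c + 16)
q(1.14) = -31.17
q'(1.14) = 257.86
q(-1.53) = 26.12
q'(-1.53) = 166.68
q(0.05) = 32.42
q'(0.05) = -73.95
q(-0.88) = -34.50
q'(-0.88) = -6.62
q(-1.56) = 21.81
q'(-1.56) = 123.96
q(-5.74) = 0.03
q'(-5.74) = 0.04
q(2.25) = -1.27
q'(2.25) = 1.99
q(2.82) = -0.57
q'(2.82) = 0.71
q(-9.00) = -0.02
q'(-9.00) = 0.00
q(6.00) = -0.02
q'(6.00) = 0.03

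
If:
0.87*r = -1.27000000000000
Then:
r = -1.46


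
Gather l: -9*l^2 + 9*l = -9*l^2 + 9*l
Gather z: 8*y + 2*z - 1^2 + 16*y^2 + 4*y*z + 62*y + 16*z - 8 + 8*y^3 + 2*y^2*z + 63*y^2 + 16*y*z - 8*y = 8*y^3 + 79*y^2 + 62*y + z*(2*y^2 + 20*y + 18) - 9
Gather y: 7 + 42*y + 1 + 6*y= 48*y + 8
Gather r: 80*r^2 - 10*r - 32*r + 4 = 80*r^2 - 42*r + 4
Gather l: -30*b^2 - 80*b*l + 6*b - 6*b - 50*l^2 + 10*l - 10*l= -30*b^2 - 80*b*l - 50*l^2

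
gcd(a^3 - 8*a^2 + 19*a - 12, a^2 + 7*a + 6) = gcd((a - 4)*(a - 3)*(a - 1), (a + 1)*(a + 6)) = 1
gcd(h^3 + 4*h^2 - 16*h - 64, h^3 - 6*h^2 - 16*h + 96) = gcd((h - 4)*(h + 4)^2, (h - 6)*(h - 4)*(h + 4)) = h^2 - 16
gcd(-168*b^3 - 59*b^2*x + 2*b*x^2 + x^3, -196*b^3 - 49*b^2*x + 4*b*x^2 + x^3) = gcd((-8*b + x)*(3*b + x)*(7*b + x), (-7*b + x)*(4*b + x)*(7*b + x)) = 7*b + x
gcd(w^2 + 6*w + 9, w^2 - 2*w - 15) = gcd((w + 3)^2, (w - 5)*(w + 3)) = w + 3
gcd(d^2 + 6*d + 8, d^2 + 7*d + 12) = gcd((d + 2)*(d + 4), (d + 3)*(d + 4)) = d + 4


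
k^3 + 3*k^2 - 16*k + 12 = (k - 2)*(k - 1)*(k + 6)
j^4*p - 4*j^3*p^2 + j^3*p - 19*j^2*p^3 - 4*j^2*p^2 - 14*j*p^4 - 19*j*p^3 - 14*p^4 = (j - 7*p)*(j + p)*(j + 2*p)*(j*p + p)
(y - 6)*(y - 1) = y^2 - 7*y + 6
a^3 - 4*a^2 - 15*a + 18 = (a - 6)*(a - 1)*(a + 3)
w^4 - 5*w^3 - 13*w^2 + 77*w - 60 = (w - 5)*(w - 3)*(w - 1)*(w + 4)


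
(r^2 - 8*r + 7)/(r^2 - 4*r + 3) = (r - 7)/(r - 3)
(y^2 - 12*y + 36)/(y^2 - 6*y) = (y - 6)/y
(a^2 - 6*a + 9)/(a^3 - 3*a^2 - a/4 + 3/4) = 4*(a - 3)/(4*a^2 - 1)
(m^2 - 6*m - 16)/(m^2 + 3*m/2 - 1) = 2*(m - 8)/(2*m - 1)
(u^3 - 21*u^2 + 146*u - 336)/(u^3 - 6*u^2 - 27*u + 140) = (u^2 - 14*u + 48)/(u^2 + u - 20)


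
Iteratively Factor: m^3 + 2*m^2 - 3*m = (m - 1)*(m^2 + 3*m) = m*(m - 1)*(m + 3)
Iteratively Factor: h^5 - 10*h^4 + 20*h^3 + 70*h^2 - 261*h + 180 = (h - 1)*(h^4 - 9*h^3 + 11*h^2 + 81*h - 180) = (h - 5)*(h - 1)*(h^3 - 4*h^2 - 9*h + 36) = (h - 5)*(h - 3)*(h - 1)*(h^2 - h - 12) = (h - 5)*(h - 3)*(h - 1)*(h + 3)*(h - 4)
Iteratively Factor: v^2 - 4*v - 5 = (v - 5)*(v + 1)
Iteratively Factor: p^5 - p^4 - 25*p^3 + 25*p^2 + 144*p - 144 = (p - 3)*(p^4 + 2*p^3 - 19*p^2 - 32*p + 48) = (p - 3)*(p - 1)*(p^3 + 3*p^2 - 16*p - 48) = (p - 3)*(p - 1)*(p + 3)*(p^2 - 16) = (p - 4)*(p - 3)*(p - 1)*(p + 3)*(p + 4)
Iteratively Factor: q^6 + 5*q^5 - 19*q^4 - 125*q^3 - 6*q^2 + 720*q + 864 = (q - 4)*(q^5 + 9*q^4 + 17*q^3 - 57*q^2 - 234*q - 216) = (q - 4)*(q + 2)*(q^4 + 7*q^3 + 3*q^2 - 63*q - 108) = (q - 4)*(q - 3)*(q + 2)*(q^3 + 10*q^2 + 33*q + 36) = (q - 4)*(q - 3)*(q + 2)*(q + 3)*(q^2 + 7*q + 12) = (q - 4)*(q - 3)*(q + 2)*(q + 3)^2*(q + 4)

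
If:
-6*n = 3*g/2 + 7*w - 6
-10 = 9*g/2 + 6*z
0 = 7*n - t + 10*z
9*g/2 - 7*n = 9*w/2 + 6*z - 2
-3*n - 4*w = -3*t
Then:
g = -92/2037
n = 1662/679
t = 1642/2037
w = -836/679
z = -3326/2037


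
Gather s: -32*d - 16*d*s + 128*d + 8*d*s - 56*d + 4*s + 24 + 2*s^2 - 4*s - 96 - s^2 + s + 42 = 40*d + s^2 + s*(1 - 8*d) - 30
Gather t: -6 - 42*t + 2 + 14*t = -28*t - 4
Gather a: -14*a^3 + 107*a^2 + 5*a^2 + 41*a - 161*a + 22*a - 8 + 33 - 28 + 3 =-14*a^3 + 112*a^2 - 98*a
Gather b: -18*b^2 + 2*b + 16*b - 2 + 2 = -18*b^2 + 18*b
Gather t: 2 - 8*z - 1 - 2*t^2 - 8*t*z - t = -2*t^2 + t*(-8*z - 1) - 8*z + 1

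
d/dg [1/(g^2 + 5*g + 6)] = (-2*g - 5)/(g^2 + 5*g + 6)^2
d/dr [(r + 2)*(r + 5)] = 2*r + 7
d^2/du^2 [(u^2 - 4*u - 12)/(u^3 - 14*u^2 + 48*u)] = 2*(u^3 + 6*u^2 - 48*u + 128)/(u^3*(u^3 - 24*u^2 + 192*u - 512))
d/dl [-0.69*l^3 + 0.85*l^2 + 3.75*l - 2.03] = -2.07*l^2 + 1.7*l + 3.75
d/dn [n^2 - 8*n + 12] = 2*n - 8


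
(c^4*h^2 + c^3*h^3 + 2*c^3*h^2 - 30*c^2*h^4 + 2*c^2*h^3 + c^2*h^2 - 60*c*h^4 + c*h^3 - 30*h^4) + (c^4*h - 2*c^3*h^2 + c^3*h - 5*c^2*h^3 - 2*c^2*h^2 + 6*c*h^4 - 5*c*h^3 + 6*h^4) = c^4*h^2 + c^4*h + c^3*h^3 + c^3*h - 30*c^2*h^4 - 3*c^2*h^3 - c^2*h^2 - 54*c*h^4 - 4*c*h^3 - 24*h^4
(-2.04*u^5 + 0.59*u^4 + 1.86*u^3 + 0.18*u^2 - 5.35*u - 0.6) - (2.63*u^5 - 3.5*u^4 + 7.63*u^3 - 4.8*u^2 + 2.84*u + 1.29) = -4.67*u^5 + 4.09*u^4 - 5.77*u^3 + 4.98*u^2 - 8.19*u - 1.89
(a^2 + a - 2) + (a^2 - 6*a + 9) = 2*a^2 - 5*a + 7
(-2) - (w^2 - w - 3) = -w^2 + w + 1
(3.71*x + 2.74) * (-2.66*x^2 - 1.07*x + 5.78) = -9.8686*x^3 - 11.2581*x^2 + 18.512*x + 15.8372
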